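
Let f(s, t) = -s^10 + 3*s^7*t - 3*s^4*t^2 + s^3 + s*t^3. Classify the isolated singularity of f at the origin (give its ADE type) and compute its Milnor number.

Type E_{7}, Milnor number mu = 7.

The Hessian of f at 0 has rank 0. Corank 2; j^3 = s^3 is a perfect cube, so E-series; the 4-jet and mu = 7 give E_7.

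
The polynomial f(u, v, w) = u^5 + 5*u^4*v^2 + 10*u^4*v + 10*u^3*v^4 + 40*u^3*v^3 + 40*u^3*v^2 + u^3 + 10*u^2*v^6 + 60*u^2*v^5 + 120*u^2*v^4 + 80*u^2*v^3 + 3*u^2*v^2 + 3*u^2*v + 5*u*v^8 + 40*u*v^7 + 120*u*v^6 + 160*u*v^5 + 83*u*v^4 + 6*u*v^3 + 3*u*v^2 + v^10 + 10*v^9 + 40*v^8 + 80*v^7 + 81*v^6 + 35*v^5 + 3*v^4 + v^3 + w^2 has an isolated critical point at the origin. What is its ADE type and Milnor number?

The Hessian of f at 0 has rank 1. Corank 2; j^3 = (u + v)^3 is a perfect cube, so E-series; the 5-jet and mu = 8 give E_8.

Type E8, Milnor number mu = 8.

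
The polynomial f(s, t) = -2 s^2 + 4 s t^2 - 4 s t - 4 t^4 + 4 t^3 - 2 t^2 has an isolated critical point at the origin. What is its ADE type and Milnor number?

The Hessian of f at 0 has rank 1. Corank 1: A-series; mu = 3 gives A_3.

Type A_{3}, Milnor number mu = 3.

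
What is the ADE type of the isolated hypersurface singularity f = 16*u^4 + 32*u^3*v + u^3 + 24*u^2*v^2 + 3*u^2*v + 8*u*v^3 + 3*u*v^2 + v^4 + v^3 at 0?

The Hessian of f at 0 has rank 0. Corank 2; j^3 = (u + v)^3 is a perfect cube, so E-series; the 4-jet and mu = 6 give E_6.

E_{6}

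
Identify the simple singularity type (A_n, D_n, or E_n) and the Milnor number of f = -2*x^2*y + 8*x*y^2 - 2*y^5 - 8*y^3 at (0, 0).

Type D_{6}, Milnor number mu = 6.

The Hessian of f at 0 is [[0, 0], [0, 0]] with rank 0, so corank 2. A Groebner basis of the Jacobian ideal J(f) in C{x,y} is {x^2/5 + y^4 - 4*y^2/5, x^3 - 8*y^3, x*y - 2*y^2}; counting standard monomials gives mu = 6. Corank 2; j^3 = -2*y*(x - 2*y)^2 has shape L^2 M (L != M), so D-series; mu = 6 gives D_6.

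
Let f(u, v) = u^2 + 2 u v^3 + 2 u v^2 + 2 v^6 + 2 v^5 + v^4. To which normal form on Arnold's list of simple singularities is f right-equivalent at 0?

The Hessian of f at 0 has rank 1. Corank 1: A-series; mu = 5 gives A_5.

A_5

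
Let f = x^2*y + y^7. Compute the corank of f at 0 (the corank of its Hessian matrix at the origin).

2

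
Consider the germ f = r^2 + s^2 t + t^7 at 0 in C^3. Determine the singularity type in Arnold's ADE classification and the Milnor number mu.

The Hessian of f at 0 is [[0, 0, 0], [0, 0, 0], [0, 0, 2]] with rank 1, so corank 2. A Groebner basis of the Jacobian ideal J(f) in C{s,t,r} is {s^2/7 + t^6, s^3, s*t, r}; counting standard monomials gives mu = 8. Corank 2; j^3 = s^2*t has shape L^2 M (L != M), so D-series; mu = 8 gives D_8.

Type D8, Milnor number mu = 8.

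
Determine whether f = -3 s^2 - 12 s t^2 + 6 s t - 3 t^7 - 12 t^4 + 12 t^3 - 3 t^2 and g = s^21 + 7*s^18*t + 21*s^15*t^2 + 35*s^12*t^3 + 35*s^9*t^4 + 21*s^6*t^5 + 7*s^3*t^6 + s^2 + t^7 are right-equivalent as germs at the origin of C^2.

The Hessian of f at 0 is [[-6, 6], [6, -6]] with rank 1, so corank 1. A Groebner basis of the Jacobian ideal J(f) in C{s,t} is {s^3 - 3*s^2*t - 3*s^2/2 + 2*s*t + s/4 - t/4, s/2 + t^2 - t/2}; counting standard monomials gives mu = 6. Corank 1: A-series; mu = 6 gives A_6. The Hessian of g at 0 is [[2, 0], [0, 0]] with rank 1, so corank 1. A Groebner basis of the Jacobian ideal J(g) in C{s,t} is {t^6, s}; counting standard monomials gives mu = 6. Corank 1: A-series; mu = 6 gives A_6. Both have type A_6, hence right-equivalent.

Yes.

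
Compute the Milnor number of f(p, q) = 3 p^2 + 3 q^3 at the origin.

2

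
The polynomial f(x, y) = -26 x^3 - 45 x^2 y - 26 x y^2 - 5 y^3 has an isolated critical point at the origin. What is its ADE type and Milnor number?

The Hessian of f at 0 is [[0, 0], [0, 0]] with rank 0, so corank 2. A Groebner basis of the Jacobian ideal J(f) in C{x,y} is {y^3, x^2 + y^2/3, x*y}; counting standard monomials gives mu = 4. Corank 2; j^3 = -(2*x + y)*(13*x^2 + 16*x*y + 5*y^2) splits into three distinct lines over C (the quadratic factor has nonzero discriminant), so D_4.

Type D_4, Milnor number mu = 4.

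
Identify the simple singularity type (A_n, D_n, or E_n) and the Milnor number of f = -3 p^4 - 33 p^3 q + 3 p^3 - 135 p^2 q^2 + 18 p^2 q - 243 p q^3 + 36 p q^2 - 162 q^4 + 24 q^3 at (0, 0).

The Hessian of f at 0 is [[0, 0], [0, 0]] with rank 0, so corank 2. A Groebner basis of the Jacobian ideal J(f) in C{p,q} is {3*p^2 + 12*p*q + q^4 - q^3 + 12*q^2, p^3 - 30*p^2 - 120*p*q + 18*q^3 - 120*q^2, p^2*q + 9*p^2 + 36*p*q - 7*q^3 + 36*q^2, -2*p^2 + p*q^2 - 8*p*q + 8*q^3/3 - 8*q^2}; counting standard monomials gives mu = 7. Corank 2; j^3 = 3*(p + 2*q)^3 is a perfect cube, so E-series; the 4-jet and mu = 7 give E_7.

Type E_7, Milnor number mu = 7.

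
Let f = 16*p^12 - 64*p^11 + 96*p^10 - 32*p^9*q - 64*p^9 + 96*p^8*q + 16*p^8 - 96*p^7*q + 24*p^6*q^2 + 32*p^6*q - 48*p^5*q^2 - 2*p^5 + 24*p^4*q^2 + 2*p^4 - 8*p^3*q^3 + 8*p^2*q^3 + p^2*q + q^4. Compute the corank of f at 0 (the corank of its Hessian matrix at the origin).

2

Hessian at 0 has rank 0.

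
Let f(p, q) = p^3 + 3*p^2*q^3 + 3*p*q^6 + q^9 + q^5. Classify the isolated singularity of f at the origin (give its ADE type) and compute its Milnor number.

Type E_8, Milnor number mu = 8.

The Hessian of f at 0 is [[0, 0], [0, 0]] with rank 0, so corank 2. A Groebner basis of the Jacobian ideal J(f) in C{p,q} is {p^2/2 + p*q^3, q^4, p^3, p^2*q}; counting standard monomials gives mu = 8. Corank 2; j^3 = p^3 is a perfect cube, so E-series; the 5-jet and mu = 8 give E_8.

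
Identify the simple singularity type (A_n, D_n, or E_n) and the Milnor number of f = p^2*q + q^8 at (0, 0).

The Hessian of f at 0 has rank 0. Corank 2; j^3 = p^2*q has shape L^2 M (L != M), so D-series; mu = 9 gives D_9.

Type D9, Milnor number mu = 9.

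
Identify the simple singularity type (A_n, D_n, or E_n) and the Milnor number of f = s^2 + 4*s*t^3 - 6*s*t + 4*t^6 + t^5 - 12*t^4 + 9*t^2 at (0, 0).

The Hessian of f at 0 is [[2, -6], [-6, 18]] with rank 1, so corank 1. A Groebner basis of the Jacobian ideal J(f) in C{s,t} is {s/2 + t^3 - 3*t/2, s^2 - 9*t^2, s*t - 3*t^2}; counting standard monomials gives mu = 4. Corank 1: A-series; mu = 4 gives A_4.

Type A4, Milnor number mu = 4.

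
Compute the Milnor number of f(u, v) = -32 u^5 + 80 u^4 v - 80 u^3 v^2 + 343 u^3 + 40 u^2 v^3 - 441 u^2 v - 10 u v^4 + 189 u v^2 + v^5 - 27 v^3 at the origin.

8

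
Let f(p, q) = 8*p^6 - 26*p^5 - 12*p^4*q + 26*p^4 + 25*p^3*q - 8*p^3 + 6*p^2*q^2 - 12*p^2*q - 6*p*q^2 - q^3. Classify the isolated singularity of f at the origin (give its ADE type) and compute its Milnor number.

Type E_7, Milnor number mu = 7.

The Hessian of f at 0 is [[0, 0], [0, 0]] with rank 0, so corank 2. A Groebner basis of the Jacobian ideal J(f) in C{p,q} is {-768*p^2/59 - 768*p*q/59 + q^4 - 8*q^3/59 - 192*q^2/59, p^3 - 132*p^2/59 - 132*p*q/59 + 6*q^3/59 - 33*q^2/59, p^2*q + 168*p^2/59 + 168*p*q/59 - 13*q^3/59 + 42*q^2/59, -160*p^2/59 + p*q^2 - 160*p*q/59 + 167*q^3/354 - 40*q^2/59}; counting standard monomials gives mu = 7. Corank 2; j^3 = -(2*p + q)^3 is a perfect cube, so E-series; the 4-jet and mu = 7 give E_7.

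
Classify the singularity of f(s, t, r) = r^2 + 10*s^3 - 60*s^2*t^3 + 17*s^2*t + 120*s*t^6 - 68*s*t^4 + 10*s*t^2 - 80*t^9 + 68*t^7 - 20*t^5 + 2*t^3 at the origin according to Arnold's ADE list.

D_{4}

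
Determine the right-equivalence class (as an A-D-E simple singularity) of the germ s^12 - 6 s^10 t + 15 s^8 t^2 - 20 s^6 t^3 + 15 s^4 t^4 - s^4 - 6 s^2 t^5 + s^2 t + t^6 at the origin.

D_7

The Hessian of f at 0 has rank 0. Corank 2; j^3 = s^2*t has shape L^2 M (L != M), so D-series; mu = 7 gives D_7.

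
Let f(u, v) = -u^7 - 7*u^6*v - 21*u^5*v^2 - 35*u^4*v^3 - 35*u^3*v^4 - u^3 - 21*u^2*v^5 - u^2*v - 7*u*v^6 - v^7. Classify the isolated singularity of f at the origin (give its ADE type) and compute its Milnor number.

The Hessian of f at 0 is [[0, 0], [0, 0]] with rank 0, so corank 2. A Groebner basis of the Jacobian ideal J(f) in C{u,v} is {-u*v/7 + v^6, u*v^2, u^2 + u*v}; counting standard monomials gives mu = 8. Corank 2; j^3 = -u^2*(u + v) has shape L^2 M (L != M), so D-series; mu = 8 gives D_8.

Type D_{8}, Milnor number mu = 8.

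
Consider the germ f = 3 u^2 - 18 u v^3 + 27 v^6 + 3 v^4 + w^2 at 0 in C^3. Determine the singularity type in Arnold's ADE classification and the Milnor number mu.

The Hessian of f at 0 has rank 2. Corank 1: A-series; mu = 3 gives A_3.

Type A3, Milnor number mu = 3.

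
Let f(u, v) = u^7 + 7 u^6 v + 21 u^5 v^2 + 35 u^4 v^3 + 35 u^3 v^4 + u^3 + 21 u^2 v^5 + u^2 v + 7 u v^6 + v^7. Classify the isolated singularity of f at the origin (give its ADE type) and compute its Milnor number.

Type D_{8}, Milnor number mu = 8.

The Hessian of f at 0 has rank 0. Corank 2; j^3 = u^2*(u + v) has shape L^2 M (L != M), so D-series; mu = 8 gives D_8.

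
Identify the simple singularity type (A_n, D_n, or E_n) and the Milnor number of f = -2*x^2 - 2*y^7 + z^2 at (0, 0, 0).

Type A_6, Milnor number mu = 6.

The Hessian of f at 0 has rank 2. Corank 1: A-series; mu = 6 gives A_6.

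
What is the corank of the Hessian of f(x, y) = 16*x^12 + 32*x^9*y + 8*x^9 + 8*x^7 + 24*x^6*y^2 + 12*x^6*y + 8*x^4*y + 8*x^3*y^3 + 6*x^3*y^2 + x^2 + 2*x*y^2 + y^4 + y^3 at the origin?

Hessian at 0 has rank 1.

1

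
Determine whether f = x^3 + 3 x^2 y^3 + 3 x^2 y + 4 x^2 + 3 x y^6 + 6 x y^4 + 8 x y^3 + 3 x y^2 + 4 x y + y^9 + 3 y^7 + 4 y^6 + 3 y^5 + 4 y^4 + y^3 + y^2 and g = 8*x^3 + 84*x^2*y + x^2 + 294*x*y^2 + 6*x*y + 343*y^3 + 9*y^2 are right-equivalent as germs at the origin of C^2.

Yes.

The Hessian of f at 0 has rank 1. Corank 1: A-series; mu = 2 gives A_2. The Hessian of g at 0 has rank 1. Corank 1: A-series; mu = 2 gives A_2. Both have type A_2, hence right-equivalent.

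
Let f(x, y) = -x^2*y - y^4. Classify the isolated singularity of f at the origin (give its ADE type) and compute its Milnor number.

Type D5, Milnor number mu = 5.

The Hessian of f at 0 has rank 0. Corank 2; j^3 = -x^2*y has shape L^2 M (L != M), so D-series; mu = 5 gives D_5.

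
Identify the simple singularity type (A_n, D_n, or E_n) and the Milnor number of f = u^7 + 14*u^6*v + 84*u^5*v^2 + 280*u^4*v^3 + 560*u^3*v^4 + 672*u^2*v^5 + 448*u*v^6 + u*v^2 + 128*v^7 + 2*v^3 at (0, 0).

The Hessian of f at 0 is [[0, 0], [0, 0]] with rank 0, so corank 2. A Groebner basis of the Jacobian ideal J(f) in C{u,v} is {u^6 + v^2/7, v^3, u*v + 2*v^2}; counting standard monomials gives mu = 8. Corank 2; j^3 = v^2*(u + 2*v) has shape L^2 M (L != M), so D-series; mu = 8 gives D_8.

Type D_{8}, Milnor number mu = 8.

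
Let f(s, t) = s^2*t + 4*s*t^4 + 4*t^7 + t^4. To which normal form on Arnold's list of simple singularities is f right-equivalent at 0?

D5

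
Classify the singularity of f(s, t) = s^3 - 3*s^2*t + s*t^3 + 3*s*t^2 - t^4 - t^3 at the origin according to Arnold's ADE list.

E7

The Hessian of f at 0 is [[0, 0], [0, 0]] with rank 0, so corank 2. A Groebner basis of the Jacobian ideal J(f) in C{s,t} is {s^3 - 3*s^2*t - 6*s^2 + 12*s*t - 6*t^2, 3*s^2 + s*t^2 - 6*s*t + 3*t^2, 3*s^2 - 6*s*t + t^3 + 3*t^2}; counting standard monomials gives mu = 7. Corank 2; j^3 = (s - t)^3 is a perfect cube, so E-series; the 4-jet and mu = 7 give E_7.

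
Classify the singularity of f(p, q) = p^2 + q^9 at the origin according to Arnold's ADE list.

A_{8}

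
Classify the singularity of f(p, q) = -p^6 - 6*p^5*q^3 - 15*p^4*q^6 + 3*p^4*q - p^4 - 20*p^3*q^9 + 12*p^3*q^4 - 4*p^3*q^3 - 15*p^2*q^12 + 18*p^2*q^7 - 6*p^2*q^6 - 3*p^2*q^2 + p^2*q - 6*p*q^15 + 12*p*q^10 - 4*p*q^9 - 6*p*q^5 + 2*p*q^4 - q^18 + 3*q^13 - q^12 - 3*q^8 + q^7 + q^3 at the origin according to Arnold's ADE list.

The Hessian of f at 0 is [[0, 0], [0, 0]] with rank 0, so corank 2. A Groebner basis of the Jacobian ideal J(f) in C{p,q} is {q^3, p^2 + 3*q^2, p*q}; counting standard monomials gives mu = 4. Corank 2; j^3 = q*(p^2 + q^2) splits into three distinct lines over C (the quadratic factor has nonzero discriminant), so D_4.

D_4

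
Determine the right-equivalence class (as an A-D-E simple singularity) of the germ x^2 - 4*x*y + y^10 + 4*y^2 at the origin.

A9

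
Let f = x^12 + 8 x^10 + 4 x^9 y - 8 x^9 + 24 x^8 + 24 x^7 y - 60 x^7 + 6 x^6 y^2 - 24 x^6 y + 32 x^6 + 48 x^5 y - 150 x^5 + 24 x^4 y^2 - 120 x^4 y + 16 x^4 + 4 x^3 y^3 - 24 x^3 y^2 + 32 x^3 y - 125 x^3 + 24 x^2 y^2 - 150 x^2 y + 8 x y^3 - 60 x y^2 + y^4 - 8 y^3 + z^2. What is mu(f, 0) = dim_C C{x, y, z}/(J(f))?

6

The Hessian of f at 0 has rank 1. Corank 2; j^3 = -(5*x + 2*y)^3 is a perfect cube, so E-series; the 4-jet and mu = 6 give E_6.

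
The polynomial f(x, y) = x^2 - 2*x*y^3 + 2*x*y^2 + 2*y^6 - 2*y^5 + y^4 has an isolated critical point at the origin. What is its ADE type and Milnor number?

The Hessian of f at 0 has rank 1. Corank 1: A-series; mu = 5 gives A_5.

Type A_5, Milnor number mu = 5.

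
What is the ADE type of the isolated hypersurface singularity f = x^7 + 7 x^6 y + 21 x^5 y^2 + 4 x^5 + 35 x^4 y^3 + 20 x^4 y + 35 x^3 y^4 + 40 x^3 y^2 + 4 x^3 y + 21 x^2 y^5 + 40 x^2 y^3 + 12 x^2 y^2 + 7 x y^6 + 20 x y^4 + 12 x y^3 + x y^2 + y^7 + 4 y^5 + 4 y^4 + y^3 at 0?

D_8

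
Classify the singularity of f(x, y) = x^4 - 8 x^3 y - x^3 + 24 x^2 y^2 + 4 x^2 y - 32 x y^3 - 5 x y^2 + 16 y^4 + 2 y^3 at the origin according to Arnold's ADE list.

The Hessian of f at 0 has rank 0. Corank 2; j^3 = -(x - 2*y)*(x - y)^2 has shape L^2 M (L != M), so D-series; mu = 5 gives D_5.

D_{5}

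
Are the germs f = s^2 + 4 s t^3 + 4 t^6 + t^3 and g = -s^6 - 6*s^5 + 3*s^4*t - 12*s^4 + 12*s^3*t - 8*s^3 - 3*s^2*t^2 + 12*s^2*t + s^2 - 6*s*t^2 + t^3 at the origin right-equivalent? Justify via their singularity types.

Yes.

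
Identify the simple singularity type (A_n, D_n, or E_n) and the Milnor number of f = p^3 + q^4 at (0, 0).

Type E6, Milnor number mu = 6.

The Hessian of f at 0 has rank 0. Corank 2; j^3 = p^3 is a perfect cube, so E-series; the 4-jet and mu = 6 give E_6.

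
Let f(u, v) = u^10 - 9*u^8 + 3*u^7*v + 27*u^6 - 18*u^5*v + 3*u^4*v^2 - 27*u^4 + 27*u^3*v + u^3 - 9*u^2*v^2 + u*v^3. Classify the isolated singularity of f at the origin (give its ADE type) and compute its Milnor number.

Type E_{7}, Milnor number mu = 7.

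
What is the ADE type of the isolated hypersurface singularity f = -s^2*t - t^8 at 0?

The Hessian of f at 0 is [[0, 0], [0, 0]] with rank 0, so corank 2. A Groebner basis of the Jacobian ideal J(f) in C{s,t} is {s^2/8 + t^7, s^3, s*t}; counting standard monomials gives mu = 9. Corank 2; j^3 = -s^2*t has shape L^2 M (L != M), so D-series; mu = 9 gives D_9.

D_9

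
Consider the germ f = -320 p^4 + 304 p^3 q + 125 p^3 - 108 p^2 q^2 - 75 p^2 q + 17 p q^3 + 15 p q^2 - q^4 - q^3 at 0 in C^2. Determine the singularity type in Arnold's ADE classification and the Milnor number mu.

The Hessian of f at 0 has rank 0. Corank 2; j^3 = (5*p - q)^3 is a perfect cube, so E-series; the 4-jet and mu = 7 give E_7.

Type E7, Milnor number mu = 7.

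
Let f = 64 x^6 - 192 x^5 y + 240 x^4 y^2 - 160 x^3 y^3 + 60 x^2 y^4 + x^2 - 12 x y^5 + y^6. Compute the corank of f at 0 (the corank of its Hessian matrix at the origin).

Hessian at 0 has rank 1.

1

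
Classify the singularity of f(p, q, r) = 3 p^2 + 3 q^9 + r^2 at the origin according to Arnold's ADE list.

A8

The Hessian of f at 0 has rank 2. Corank 1: A-series; mu = 8 gives A_8.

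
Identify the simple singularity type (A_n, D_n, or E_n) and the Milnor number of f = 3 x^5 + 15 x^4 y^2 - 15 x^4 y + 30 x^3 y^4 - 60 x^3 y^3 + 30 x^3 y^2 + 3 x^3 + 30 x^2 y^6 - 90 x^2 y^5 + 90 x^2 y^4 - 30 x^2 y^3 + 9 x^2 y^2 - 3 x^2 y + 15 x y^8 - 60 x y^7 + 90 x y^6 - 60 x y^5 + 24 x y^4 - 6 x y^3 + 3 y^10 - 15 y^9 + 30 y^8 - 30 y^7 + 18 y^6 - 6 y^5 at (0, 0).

Type D6, Milnor number mu = 6.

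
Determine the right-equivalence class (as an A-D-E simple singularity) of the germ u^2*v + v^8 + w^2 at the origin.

D_{9}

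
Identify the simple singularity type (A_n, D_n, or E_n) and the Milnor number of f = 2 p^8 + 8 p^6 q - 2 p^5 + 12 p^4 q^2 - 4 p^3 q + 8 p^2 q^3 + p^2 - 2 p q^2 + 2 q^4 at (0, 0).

Type A_3, Milnor number mu = 3.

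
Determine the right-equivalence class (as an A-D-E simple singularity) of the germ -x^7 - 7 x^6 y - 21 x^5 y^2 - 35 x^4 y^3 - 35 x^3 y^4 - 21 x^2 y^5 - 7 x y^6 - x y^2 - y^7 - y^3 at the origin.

D_{8}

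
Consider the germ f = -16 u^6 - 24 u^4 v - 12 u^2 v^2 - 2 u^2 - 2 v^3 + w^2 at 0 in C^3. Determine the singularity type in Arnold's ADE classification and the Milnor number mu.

The Hessian of f at 0 has rank 2. Corank 1: A-series; mu = 2 gives A_2.

Type A2, Milnor number mu = 2.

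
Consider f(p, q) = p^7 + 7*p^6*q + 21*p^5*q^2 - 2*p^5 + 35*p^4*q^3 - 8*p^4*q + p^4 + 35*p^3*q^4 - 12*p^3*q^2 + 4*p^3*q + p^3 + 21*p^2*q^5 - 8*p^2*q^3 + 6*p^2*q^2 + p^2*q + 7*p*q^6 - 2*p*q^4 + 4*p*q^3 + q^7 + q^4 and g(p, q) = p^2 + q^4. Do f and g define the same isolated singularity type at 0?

The Hessian of f at 0 has rank 0. Corank 2; j^3 = p^2*(p + q) has shape L^2 M (L != M), so D-series; mu = 5 gives D_5. The Hessian of g at 0 has rank 1. Corank 1: A-series; mu = 3 gives A_3. f is D_5 but g is A_3, hence not right-equivalent.

No.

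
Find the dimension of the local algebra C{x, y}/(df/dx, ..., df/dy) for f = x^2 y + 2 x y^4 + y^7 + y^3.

The Hessian of f at 0 has rank 0. Corank 2; j^3 = y*(x^2 + y^2) splits into three distinct lines over C (the quadratic factor has nonzero discriminant), so D_4.

4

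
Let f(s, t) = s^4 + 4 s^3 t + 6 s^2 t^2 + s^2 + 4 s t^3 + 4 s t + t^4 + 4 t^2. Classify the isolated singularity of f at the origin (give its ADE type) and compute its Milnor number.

The Hessian of f at 0 is [[2, 4], [4, 8]] with rank 1, so corank 1. A Groebner basis of the Jacobian ideal J(f) in C{s,t} is {t^3, s + 2*t}; counting standard monomials gives mu = 3. Corank 1: A-series; mu = 3 gives A_3.

Type A_{3}, Milnor number mu = 3.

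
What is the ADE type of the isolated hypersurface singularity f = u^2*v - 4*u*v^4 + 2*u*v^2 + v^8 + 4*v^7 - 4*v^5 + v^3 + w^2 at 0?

D_{9}

The Hessian of f at 0 has rank 1. Corank 2; j^3 = v*(u + v)^2 has shape L^2 M (L != M), so D-series; mu = 9 gives D_9.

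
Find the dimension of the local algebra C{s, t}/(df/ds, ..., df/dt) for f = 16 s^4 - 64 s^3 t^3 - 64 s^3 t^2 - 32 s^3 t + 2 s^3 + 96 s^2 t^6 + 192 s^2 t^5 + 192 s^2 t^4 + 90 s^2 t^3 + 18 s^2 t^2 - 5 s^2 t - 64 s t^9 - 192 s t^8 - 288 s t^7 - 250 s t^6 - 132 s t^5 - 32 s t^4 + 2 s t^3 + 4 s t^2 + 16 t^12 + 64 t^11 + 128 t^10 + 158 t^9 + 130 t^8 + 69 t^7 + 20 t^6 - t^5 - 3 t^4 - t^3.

The Hessian of f at 0 has rank 0. Corank 2; j^3 = (s - t)^2*(2*s - t) has shape L^2 M (L != M), so D-series; mu = 5 gives D_5.

5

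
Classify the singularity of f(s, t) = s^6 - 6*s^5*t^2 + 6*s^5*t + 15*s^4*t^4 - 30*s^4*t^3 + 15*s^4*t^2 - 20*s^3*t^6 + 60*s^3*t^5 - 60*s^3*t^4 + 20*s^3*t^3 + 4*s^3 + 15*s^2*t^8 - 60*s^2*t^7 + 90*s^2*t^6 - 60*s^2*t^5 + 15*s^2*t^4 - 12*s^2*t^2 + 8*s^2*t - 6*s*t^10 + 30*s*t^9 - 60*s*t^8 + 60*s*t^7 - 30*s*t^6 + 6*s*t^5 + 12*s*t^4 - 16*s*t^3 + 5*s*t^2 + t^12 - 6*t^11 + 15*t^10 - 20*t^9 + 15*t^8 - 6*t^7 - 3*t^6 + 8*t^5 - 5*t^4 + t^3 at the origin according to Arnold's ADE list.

D_{7}

The Hessian of f at 0 has rank 0. Corank 2; j^3 = (s + t)*(2*s + t)^2 has shape L^2 M (L != M), so D-series; mu = 7 gives D_7.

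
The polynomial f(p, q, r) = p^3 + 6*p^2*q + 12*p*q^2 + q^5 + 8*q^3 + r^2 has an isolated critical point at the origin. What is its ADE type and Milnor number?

The Hessian of f at 0 is [[0, 0, 0], [0, 0, 0], [0, 0, 2]] with rank 1, so corank 2. A Groebner basis of the Jacobian ideal J(f) in C{p,q,r} is {q^4, p^2 + 4*p*q + 4*q^2, r}; counting standard monomials gives mu = 8. Corank 2; j^3 = (p + 2*q)^3 is a perfect cube, so E-series; the 5-jet and mu = 8 give E_8.

Type E_{8}, Milnor number mu = 8.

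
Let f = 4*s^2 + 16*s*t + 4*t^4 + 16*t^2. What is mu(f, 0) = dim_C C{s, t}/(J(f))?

3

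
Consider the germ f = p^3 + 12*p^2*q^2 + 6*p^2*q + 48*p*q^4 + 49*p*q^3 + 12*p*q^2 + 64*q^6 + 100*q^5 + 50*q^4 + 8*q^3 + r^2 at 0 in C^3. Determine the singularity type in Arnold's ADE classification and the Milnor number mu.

Type E_{7}, Milnor number mu = 7.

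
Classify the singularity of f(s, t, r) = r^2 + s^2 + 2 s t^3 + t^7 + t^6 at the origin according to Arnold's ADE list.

A6

The Hessian of f at 0 has rank 2. Corank 1: A-series; mu = 6 gives A_6.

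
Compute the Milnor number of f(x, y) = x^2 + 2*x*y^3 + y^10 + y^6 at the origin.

The Hessian of f at 0 has rank 1. Corank 1: A-series; mu = 9 gives A_9.

9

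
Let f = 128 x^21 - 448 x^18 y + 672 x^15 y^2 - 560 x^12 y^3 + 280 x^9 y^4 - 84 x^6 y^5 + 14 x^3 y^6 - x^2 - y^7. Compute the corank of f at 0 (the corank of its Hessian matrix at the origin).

Hessian at 0 has rank 1.

1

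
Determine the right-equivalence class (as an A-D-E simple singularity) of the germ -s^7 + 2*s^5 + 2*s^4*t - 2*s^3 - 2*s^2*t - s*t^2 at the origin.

D_4

The Hessian of f at 0 is [[0, 0], [0, 0]] with rank 0, so corank 2. A Groebner basis of the Jacobian ideal J(f) in C{s,t} is {t^3, s^2 + t^2/2, s*t - t^2/2}; counting standard monomials gives mu = 4. Corank 2; j^3 = -s*(2*s^2 + 2*s*t + t^2) splits into three distinct lines over C (the quadratic factor has nonzero discriminant), so D_4.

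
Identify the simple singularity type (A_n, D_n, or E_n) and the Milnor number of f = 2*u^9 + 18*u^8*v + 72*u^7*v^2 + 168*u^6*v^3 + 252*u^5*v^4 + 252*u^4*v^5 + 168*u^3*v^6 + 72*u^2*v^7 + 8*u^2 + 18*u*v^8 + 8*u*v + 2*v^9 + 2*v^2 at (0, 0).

Type A_8, Milnor number mu = 8.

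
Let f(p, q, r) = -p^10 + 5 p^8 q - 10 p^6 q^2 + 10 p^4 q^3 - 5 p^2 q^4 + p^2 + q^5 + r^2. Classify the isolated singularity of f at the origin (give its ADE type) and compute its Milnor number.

Type A_4, Milnor number mu = 4.

The Hessian of f at 0 is [[2, 0, 0], [0, 0, 0], [0, 0, 2]] with rank 2, so corank 1. A Groebner basis of the Jacobian ideal J(f) in C{p,q,r} is {q^4, p, r}; counting standard monomials gives mu = 4. Corank 1: A-series; mu = 4 gives A_4.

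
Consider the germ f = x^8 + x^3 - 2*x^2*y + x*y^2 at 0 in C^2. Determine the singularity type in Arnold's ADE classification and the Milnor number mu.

Type D_{9}, Milnor number mu = 9.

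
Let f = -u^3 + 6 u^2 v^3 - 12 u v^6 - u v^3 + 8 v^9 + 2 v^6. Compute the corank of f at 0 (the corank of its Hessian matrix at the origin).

2

The Hessian at 0 is [[0, 0], [0, 0]] of rank 0; hence corank 2.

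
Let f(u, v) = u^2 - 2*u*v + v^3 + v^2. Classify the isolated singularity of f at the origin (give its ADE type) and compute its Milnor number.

The Hessian of f at 0 has rank 1. Corank 1: A-series; mu = 2 gives A_2.

Type A_{2}, Milnor number mu = 2.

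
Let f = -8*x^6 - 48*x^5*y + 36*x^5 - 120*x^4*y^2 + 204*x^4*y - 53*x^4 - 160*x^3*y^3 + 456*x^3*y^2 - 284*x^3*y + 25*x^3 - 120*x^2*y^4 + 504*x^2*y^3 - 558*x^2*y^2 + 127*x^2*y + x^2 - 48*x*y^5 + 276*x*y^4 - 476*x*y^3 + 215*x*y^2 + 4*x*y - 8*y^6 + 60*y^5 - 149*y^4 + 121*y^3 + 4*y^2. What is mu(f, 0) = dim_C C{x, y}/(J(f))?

2

The Hessian of f at 0 has rank 1. Corank 1: A-series; mu = 2 gives A_2.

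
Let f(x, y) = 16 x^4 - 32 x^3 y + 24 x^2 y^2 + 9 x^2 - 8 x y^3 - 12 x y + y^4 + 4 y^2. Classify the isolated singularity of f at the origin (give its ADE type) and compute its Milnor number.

Type A3, Milnor number mu = 3.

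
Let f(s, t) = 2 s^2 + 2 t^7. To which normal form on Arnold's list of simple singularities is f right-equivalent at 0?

The Hessian of f at 0 has rank 1. Corank 1: A-series; mu = 6 gives A_6.

A6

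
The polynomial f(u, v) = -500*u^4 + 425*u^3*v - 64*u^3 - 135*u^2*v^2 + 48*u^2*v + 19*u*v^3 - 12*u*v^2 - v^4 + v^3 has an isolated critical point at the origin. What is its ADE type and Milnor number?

The Hessian of f at 0 has rank 0. Corank 2; j^3 = -(4*u - v)^3 is a perfect cube, so E-series; the 4-jet and mu = 7 give E_7.

Type E_{7}, Milnor number mu = 7.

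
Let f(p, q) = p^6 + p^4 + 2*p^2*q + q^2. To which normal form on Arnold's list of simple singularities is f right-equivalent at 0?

The Hessian of f at 0 has rank 1. Corank 1: A-series; mu = 5 gives A_5.

A_{5}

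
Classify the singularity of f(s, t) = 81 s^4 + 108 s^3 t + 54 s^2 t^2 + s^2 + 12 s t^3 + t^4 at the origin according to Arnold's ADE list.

A_{3}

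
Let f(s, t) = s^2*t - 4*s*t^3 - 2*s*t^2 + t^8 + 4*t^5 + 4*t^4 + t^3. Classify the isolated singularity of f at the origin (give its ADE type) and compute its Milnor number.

Type D9, Milnor number mu = 9.

The Hessian of f at 0 has rank 0. Corank 2; j^3 = t*(s - t)^2 has shape L^2 M (L != M), so D-series; mu = 9 gives D_9.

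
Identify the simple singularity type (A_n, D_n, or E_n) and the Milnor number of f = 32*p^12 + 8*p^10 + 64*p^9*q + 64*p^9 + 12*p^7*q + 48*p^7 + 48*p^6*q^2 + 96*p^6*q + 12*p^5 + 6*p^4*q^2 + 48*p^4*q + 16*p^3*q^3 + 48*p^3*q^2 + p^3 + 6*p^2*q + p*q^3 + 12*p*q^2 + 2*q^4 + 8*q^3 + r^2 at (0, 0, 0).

The Hessian of f at 0 has rank 1. Corank 2; j^3 = (p + 2*q)^3 is a perfect cube, so E-series; the 4-jet and mu = 7 give E_7.

Type E_7, Milnor number mu = 7.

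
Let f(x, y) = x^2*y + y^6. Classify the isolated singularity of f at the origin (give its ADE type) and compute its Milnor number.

The Hessian of f at 0 is [[0, 0], [0, 0]] with rank 0, so corank 2. A Groebner basis of the Jacobian ideal J(f) in C{x,y} is {x^2/6 + y^5, x^3, x*y}; counting standard monomials gives mu = 7. Corank 2; j^3 = x^2*y has shape L^2 M (L != M), so D-series; mu = 7 gives D_7.

Type D_7, Milnor number mu = 7.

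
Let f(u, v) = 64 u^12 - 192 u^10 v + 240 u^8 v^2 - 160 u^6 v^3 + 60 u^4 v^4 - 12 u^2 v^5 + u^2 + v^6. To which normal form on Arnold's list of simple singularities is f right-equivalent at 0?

A5

The Hessian of f at 0 is [[2, 0], [0, 0]] with rank 1, so corank 1. A Groebner basis of the Jacobian ideal J(f) in C{u,v} is {v^5, u}; counting standard monomials gives mu = 5. Corank 1: A-series; mu = 5 gives A_5.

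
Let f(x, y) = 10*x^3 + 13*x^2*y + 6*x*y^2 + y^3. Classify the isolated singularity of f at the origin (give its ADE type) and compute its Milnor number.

Type D_4, Milnor number mu = 4.

The Hessian of f at 0 has rank 0. Corank 2; j^3 = (2*x + y)*(5*x^2 + 4*x*y + y^2) splits into three distinct lines over C (the quadratic factor has nonzero discriminant), so D_4.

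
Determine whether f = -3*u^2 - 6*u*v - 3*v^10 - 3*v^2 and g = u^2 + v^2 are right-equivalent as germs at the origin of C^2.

No.

The Hessian of f at 0 is [[-6, -6], [-6, -6]] with rank 1, so corank 1. A Groebner basis of the Jacobian ideal J(f) in C{u,v} is {v^9, u + v}; counting standard monomials gives mu = 9. Corank 1: A-series; mu = 9 gives A_9. The Hessian of g at 0 is [[2, 0], [0, 2]] with rank 2, so corank 0. A Groebner basis of the Jacobian ideal J(g) in C{u,v} is {u, v}; counting standard monomials gives mu = 1. Corank 0: nondegenerate Morse point, so A_1. f is A_9 but g is A_1, hence not right-equivalent.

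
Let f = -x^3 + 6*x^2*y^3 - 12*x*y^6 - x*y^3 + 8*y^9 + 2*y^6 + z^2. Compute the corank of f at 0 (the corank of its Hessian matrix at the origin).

2

The Hessian at 0 is [[0, 0, 0], [0, 0, 0], [0, 0, 2]] of rank 1; hence corank 2.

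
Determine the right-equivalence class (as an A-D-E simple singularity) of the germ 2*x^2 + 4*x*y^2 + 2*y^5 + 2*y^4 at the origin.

A4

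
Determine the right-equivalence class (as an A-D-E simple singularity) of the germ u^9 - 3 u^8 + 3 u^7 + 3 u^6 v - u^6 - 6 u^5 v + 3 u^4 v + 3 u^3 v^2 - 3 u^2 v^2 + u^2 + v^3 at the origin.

A_{2}

The Hessian of f at 0 has rank 1. Corank 1: A-series; mu = 2 gives A_2.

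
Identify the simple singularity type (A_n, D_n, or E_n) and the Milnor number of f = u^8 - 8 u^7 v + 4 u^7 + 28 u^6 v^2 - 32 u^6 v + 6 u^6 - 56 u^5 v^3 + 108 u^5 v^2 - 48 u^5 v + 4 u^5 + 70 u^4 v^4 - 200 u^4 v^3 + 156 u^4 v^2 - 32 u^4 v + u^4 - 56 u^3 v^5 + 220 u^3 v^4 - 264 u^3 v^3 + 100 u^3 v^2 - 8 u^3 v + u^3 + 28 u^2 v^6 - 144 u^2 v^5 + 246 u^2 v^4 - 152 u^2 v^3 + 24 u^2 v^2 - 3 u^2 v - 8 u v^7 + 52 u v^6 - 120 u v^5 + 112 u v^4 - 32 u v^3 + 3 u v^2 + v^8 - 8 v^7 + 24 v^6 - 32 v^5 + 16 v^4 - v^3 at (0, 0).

The Hessian of f at 0 has rank 0. Corank 2; j^3 = (u - v)^3 is a perfect cube, so E-series; the 4-jet and mu = 6 give E_6.

Type E_{6}, Milnor number mu = 6.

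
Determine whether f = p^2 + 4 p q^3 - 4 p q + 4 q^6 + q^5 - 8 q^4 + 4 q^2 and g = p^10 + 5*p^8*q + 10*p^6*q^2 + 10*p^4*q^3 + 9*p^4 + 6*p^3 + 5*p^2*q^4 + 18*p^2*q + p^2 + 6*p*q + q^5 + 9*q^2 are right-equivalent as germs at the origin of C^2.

Yes.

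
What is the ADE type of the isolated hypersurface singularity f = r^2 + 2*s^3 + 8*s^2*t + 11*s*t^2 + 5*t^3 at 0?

The Hessian of f at 0 has rank 1. Corank 2; j^3 = (s + t)*(2*s^2 + 6*s*t + 5*t^2) splits into three distinct lines over C (the quadratic factor has nonzero discriminant), so D_4.

D_{4}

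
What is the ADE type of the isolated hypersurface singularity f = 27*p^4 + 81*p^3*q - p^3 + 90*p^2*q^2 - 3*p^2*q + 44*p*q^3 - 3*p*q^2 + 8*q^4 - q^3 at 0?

The Hessian of f at 0 is [[0, 0], [0, 0]] with rank 0, so corank 2. A Groebner basis of the Jacobian ideal J(f) in C{p,q} is {p^2/3 + 2*p*q/3 + q^4 + q^3/9 + q^2/3, p^3 - 5*p^2/3 - 10*p*q/3 + 4*q^3/9 - 5*q^2/3, p^2*q + 11*p^2/9 + 22*p*q/9 - 16*q^3/27 + 11*q^2/9, -2*p^2/3 + p*q^2 - 4*p*q/3 + 7*q^3/9 - 2*q^2/3}; counting standard monomials gives mu = 7. Corank 2; j^3 = -(p + q)^3 is a perfect cube, so E-series; the 4-jet and mu = 7 give E_7.

E_{7}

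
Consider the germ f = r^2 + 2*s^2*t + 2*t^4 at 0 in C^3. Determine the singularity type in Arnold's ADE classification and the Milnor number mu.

The Hessian of f at 0 is [[0, 0, 0], [0, 0, 0], [0, 0, 2]] with rank 1, so corank 2. A Groebner basis of the Jacobian ideal J(f) in C{s,t,r} is {s^3, s^2/4 + t^3, s*t, r}; counting standard monomials gives mu = 5. Corank 2; j^3 = 2*s^2*t has shape L^2 M (L != M), so D-series; mu = 5 gives D_5.

Type D5, Milnor number mu = 5.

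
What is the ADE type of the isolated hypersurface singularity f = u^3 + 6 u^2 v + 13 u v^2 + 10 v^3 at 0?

D_4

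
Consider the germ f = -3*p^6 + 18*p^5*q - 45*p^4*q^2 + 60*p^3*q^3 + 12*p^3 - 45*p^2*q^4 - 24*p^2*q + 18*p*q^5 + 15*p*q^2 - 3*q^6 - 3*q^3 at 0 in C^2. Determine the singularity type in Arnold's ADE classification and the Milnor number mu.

The Hessian of f at 0 is [[0, 0], [0, 0]] with rank 0, so corank 2. A Groebner basis of the Jacobian ideal J(f) in C{p,q} is {32*p*q/3 + q^5 - 16*q^2/3, p*q^2 - q^3/2, p^2 - 3*p*q/2 + q^2/2}; counting standard monomials gives mu = 7. Corank 2; j^3 = 3*(p - q)*(2*p - q)^2 has shape L^2 M (L != M), so D-series; mu = 7 gives D_7.

Type D7, Milnor number mu = 7.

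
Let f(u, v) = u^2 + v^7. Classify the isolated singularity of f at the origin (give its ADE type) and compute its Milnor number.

Type A_6, Milnor number mu = 6.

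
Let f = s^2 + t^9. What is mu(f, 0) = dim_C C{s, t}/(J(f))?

8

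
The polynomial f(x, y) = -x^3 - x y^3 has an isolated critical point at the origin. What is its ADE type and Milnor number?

Type E_7, Milnor number mu = 7.

The Hessian of f at 0 is [[0, 0], [0, 0]] with rank 0, so corank 2. A Groebner basis of the Jacobian ideal J(f) in C{x,y} is {x^3, x*y^2, 3*x^2 + y^3}; counting standard monomials gives mu = 7. Corank 2; j^3 = -x^3 is a perfect cube, so E-series; the 4-jet and mu = 7 give E_7.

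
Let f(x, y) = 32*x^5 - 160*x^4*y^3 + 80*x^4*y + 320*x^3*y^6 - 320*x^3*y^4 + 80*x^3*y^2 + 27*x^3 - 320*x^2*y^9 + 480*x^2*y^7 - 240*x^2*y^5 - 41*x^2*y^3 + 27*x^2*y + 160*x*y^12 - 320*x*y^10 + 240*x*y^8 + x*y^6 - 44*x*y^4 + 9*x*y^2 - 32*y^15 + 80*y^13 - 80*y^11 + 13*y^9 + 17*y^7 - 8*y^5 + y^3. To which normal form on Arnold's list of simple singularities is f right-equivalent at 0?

E8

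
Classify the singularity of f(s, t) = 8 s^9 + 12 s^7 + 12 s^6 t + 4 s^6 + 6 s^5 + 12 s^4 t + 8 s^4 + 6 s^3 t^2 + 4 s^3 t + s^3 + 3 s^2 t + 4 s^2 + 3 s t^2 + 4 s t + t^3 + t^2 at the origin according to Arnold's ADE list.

A_2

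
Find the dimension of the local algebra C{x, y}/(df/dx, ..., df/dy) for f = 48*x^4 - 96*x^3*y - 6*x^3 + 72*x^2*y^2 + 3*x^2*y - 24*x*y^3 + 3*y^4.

The Hessian of f at 0 is [[0, 0], [0, 0]] with rank 0, so corank 2. A Groebner basis of the Jacobian ideal J(f) in C{x,y} is {x*y^2, x*y/8 + y^3, x^2 - x*y/2}; counting standard monomials gives mu = 5. Corank 2; j^3 = -3*x^2*(2*x - y) has shape L^2 M (L != M), so D-series; mu = 5 gives D_5.

5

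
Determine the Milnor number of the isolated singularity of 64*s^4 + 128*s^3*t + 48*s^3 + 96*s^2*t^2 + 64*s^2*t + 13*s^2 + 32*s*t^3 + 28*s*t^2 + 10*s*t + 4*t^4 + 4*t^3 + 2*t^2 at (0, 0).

1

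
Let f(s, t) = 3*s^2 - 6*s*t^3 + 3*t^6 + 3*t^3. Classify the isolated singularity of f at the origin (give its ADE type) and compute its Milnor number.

The Hessian of f at 0 has rank 1. Corank 1: A-series; mu = 2 gives A_2.

Type A_{2}, Milnor number mu = 2.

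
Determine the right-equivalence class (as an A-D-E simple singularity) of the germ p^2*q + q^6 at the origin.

D_7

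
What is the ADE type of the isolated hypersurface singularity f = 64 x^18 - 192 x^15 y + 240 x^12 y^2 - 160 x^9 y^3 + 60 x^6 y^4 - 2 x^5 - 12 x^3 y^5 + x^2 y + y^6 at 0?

D_{7}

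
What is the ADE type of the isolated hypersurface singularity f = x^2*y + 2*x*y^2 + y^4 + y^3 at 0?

The Hessian of f at 0 has rank 0. Corank 2; j^3 = y*(x + y)^2 has shape L^2 M (L != M), so D-series; mu = 5 gives D_5.

D_5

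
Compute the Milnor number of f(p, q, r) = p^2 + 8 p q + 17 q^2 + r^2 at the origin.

1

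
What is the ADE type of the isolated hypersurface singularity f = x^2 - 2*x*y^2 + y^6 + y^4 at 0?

The Hessian of f at 0 has rank 1. Corank 1: A-series; mu = 5 gives A_5.

A_{5}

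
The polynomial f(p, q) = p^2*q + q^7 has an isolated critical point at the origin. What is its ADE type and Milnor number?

Type D8, Milnor number mu = 8.

The Hessian of f at 0 has rank 0. Corank 2; j^3 = p^2*q has shape L^2 M (L != M), so D-series; mu = 8 gives D_8.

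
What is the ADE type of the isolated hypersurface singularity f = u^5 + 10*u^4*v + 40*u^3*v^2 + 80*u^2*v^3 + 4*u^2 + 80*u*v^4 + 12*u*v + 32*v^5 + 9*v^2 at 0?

The Hessian of f at 0 has rank 1. Corank 1: A-series; mu = 4 gives A_4.

A_4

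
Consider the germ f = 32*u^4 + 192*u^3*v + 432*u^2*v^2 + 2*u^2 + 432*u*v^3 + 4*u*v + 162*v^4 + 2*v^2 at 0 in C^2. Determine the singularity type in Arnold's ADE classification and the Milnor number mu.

Type A3, Milnor number mu = 3.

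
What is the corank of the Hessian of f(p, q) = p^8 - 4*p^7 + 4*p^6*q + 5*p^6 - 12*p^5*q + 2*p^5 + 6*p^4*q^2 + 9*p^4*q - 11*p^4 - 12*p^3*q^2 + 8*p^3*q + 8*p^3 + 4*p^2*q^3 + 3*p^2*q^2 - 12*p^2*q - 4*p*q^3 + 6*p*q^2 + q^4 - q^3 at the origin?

2

Hessian at 0 has rank 0.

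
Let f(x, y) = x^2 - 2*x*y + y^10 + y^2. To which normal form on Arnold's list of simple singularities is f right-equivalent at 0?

The Hessian of f at 0 is [[2, -2], [-2, 2]] with rank 1, so corank 1. A Groebner basis of the Jacobian ideal J(f) in C{x,y} is {y^9, x - y}; counting standard monomials gives mu = 9. Corank 1: A-series; mu = 9 gives A_9.

A_9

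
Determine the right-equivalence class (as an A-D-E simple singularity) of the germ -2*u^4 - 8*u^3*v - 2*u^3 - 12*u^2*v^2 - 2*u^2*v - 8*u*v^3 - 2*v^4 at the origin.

The Hessian of f at 0 has rank 0. Corank 2; j^3 = -2*u^2*(u + v) has shape L^2 M (L != M), so D-series; mu = 5 gives D_5.

D_{5}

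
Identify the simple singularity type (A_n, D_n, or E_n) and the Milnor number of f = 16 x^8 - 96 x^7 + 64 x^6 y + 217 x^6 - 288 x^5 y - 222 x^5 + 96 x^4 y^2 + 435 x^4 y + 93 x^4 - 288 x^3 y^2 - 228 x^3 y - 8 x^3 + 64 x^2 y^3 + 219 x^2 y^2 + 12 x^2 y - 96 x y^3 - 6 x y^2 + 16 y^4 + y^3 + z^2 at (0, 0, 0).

Type E6, Milnor number mu = 6.

The Hessian of f at 0 has rank 1. Corank 2; j^3 = -(2*x - y)^3 is a perfect cube, so E-series; the 4-jet and mu = 6 give E_6.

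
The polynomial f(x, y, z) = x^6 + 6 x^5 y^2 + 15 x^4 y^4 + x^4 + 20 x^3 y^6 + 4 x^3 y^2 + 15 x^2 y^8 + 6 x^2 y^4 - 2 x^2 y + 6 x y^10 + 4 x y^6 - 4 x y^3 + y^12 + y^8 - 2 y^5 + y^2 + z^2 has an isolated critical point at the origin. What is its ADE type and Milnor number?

Type A_5, Milnor number mu = 5.

The Hessian of f at 0 is [[0, 0, 0], [0, 2, 0], [0, 0, 2]] with rank 2, so corank 1. A Groebner basis of the Jacobian ideal J(f) in C{x,y,z} is {x*y^2, y^3, x^2 - y, z}; counting standard monomials gives mu = 5. Corank 1: A-series; mu = 5 gives A_5.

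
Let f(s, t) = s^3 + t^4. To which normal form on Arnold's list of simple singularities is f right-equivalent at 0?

E6

The Hessian of f at 0 is [[0, 0], [0, 0]] with rank 0, so corank 2. A Groebner basis of the Jacobian ideal J(f) in C{s,t} is {t^3, s^2}; counting standard monomials gives mu = 6. Corank 2; j^3 = s^3 is a perfect cube, so E-series; the 4-jet and mu = 6 give E_6.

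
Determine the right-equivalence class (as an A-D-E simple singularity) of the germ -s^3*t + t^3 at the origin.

The Hessian of f at 0 has rank 0. Corank 2; j^3 = t^3 is a perfect cube, so E-series; the 4-jet and mu = 7 give E_7.

E_7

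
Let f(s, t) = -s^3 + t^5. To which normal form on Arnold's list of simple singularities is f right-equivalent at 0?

The Hessian of f at 0 is [[0, 0], [0, 0]] with rank 0, so corank 2. A Groebner basis of the Jacobian ideal J(f) in C{s,t} is {t^4, s^2}; counting standard monomials gives mu = 8. Corank 2; j^3 = -s^3 is a perfect cube, so E-series; the 5-jet and mu = 8 give E_8.

E8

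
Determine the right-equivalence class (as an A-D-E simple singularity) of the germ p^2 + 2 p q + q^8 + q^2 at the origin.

The Hessian of f at 0 has rank 1. Corank 1: A-series; mu = 7 gives A_7.

A_{7}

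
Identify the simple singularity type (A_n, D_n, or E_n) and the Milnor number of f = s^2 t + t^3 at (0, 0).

Type D_{4}, Milnor number mu = 4.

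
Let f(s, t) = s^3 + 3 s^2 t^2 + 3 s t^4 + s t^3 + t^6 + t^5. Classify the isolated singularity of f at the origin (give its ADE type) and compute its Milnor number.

Type E_7, Milnor number mu = 7.

The Hessian of f at 0 has rank 0. Corank 2; j^3 = s^3 is a perfect cube, so E-series; the 4-jet and mu = 7 give E_7.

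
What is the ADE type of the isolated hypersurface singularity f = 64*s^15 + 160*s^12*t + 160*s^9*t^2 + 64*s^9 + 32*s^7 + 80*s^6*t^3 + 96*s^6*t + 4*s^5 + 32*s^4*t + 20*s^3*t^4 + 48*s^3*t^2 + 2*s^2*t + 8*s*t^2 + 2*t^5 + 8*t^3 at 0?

D_{6}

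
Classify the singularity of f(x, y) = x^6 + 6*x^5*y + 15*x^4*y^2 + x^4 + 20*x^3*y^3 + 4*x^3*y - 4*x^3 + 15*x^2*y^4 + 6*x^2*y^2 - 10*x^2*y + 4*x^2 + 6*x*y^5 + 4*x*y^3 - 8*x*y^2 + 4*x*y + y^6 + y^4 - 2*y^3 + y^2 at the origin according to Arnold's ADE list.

A5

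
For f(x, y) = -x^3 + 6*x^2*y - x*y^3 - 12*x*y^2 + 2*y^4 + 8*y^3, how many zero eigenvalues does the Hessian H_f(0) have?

2

Hessian at 0 has rank 0.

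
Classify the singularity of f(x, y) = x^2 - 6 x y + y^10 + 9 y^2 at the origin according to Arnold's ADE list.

The Hessian of f at 0 has rank 1. Corank 1: A-series; mu = 9 gives A_9.

A_9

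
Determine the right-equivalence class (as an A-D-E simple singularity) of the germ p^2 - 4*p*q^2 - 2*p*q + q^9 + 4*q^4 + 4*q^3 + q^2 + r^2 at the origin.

A_{8}

The Hessian of f at 0 has rank 2. Corank 1: A-series; mu = 8 gives A_8.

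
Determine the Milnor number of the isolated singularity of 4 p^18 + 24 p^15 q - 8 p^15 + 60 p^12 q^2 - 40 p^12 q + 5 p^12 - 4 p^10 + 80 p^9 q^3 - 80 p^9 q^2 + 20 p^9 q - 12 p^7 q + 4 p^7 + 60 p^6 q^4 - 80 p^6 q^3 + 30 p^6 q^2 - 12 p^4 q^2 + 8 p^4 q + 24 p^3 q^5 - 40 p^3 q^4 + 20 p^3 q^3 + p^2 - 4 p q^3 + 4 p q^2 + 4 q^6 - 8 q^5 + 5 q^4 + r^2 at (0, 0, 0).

3

The Hessian of f at 0 has rank 2. Corank 1: A-series; mu = 3 gives A_3.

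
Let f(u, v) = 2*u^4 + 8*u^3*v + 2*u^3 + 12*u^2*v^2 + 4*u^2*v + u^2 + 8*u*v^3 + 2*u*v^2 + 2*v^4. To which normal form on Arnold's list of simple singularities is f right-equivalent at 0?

The Hessian of f at 0 is [[2, 0], [0, 0]] with rank 1, so corank 1. A Groebner basis of the Jacobian ideal J(f) in C{u,v} is {u^2, u*v, u + v^2}; counting standard monomials gives mu = 3. Corank 1: A-series; mu = 3 gives A_3.

A3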